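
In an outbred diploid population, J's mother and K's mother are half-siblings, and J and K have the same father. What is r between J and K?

With two independent routes of shared ancestry, r is the sum of the two contributions.
J and K are related in two ways: half first cousins through their mothers (r = 1/16) and half-sibs through their shared father (r = 1/4).
r = 1/16 + 1/4 = 0.3125.

0.3125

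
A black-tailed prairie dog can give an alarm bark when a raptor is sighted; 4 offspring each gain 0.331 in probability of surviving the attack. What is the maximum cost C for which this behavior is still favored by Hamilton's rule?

r to an offspring = 1/2 (one parent–offspring link: r = (1/2)^1 = 1/2).
Hamilton's rule: n·r·B > C, so the trait is favored while C < n·r·B = 4·0.5·0.331 = 0.662.

0.662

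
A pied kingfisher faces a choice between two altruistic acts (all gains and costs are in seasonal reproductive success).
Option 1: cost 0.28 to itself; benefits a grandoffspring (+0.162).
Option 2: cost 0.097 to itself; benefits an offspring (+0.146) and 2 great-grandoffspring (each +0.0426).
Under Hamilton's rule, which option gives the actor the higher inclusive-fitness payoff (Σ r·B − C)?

Option 1: r to a grandoffspring = 0.25.
Option 1: Σ r·B − C = (1·0.25·0.162) − 0.28 = -0.2395.
Option 2: r to an offspring = 0.5.
Option 2: r to a great-grandoffspring = 0.125.
Option 2: Σ r·B − C = (1·0.5·0.146 + 2·0.125·0.0426) − 0.097 = -0.01335.
Option 2 has the higher net inclusive-fitness payoff.

Option 2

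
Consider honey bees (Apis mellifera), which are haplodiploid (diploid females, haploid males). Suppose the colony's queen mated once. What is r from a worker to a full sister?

0.75

Haplodiploid full sisters inherit their father's entire haploid genome identically (contributing 1/2) and on average half of their mother's contribution (1/2 · 1/2 = 1/4); r = 1/2 + 1/4 = 3/4.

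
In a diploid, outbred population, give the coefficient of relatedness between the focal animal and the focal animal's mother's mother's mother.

0.125

Each parent–offspring link contributes a factor of 1/2, and independent paths through distinct common ancestors add.
Three parent–offspring links: r = (1/2)^3 = 1/8.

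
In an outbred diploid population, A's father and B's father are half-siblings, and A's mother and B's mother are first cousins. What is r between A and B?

With two independent routes of shared ancestry, r is the sum of the two contributions.
A and B are related in two ways: half first cousins through their fathers (r = 1/16) and second cousins through their mothers (r = 1/32).
r = 1/16 + 1/32 = 3/32 = 0.09375.

0.09375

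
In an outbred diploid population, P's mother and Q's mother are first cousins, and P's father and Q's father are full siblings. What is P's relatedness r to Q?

Independent pedigree routes through distinct common ancestors add.
P and Q are related in two ways: second cousins through their mothers (r = 1/32) and first cousins through their fathers (r = 1/8).
r = 1/32 + 1/8 = 5/32 = 0.15625.

0.15625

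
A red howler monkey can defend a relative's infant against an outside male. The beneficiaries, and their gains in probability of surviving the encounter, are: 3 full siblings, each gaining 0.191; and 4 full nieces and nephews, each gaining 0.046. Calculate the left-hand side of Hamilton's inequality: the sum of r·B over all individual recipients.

0.3325

r to a full sibling = 1/2 (full sibs share both parents — two paths of length 2: r = 2·(1/2)^2 = 1/2).
r to a full niece or nephew = 1/4 (full aunt/uncle↔niece/nephew: two paths of length 3 through the shared grandparent pair: r = 2·(1/2)^3 = 1/4).
Summing one r·B term per recipient: 3·0.5·0.191 + 4·0.25·0.046 = 0.3325.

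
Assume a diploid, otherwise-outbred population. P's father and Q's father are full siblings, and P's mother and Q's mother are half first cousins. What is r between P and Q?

Relatedness sums over independent paths through distinct common ancestors.
P and Q are related in two ways: first cousins through their fathers (r = 1/8) and half second cousins through their mothers (r = 1/64).
r = 1/8 + 1/64 = 0.140625.

0.140625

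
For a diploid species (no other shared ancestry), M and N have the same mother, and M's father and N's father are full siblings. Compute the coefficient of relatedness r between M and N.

0.375

Relatedness sums over independent paths through distinct common ancestors.
M and N are related in two ways: half-sibs through their shared mother (r = 1/4) and first cousins through their fathers (r = 1/8).
r = 1/4 + 1/8 = 0.375.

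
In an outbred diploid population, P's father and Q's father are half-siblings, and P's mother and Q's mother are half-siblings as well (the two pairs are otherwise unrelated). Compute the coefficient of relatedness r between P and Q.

Wright's path rule: contributions from independent ancestry routes add.
P and Q are related in two ways: half first cousins through their fathers (r = 1/16) and half first cousins through their mothers (r = 1/16).
r = 1/16 + 1/16 = 0.125.

0.125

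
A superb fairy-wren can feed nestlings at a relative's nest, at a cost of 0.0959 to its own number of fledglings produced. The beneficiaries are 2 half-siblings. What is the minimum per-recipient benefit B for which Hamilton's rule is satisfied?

r to a half-sibling = 0.25 (half-sibs share one parent — one path of length 2: r = (1/2)^2 = 1/4).
Hamilton's rule with n recipients of equal r: n·r·B > C, so B > C/(n·r) = 0.0959/(2·0.25) = 0.1918.

0.1918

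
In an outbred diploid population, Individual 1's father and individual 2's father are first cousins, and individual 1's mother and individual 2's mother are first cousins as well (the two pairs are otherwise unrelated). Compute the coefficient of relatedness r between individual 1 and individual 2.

With two independent routes of shared ancestry, r is the sum of the two contributions.
Individual 1 and individual 2 are related in two ways: second cousins through their fathers (r = 1/32) and second cousins through their mothers (r = 1/32).
r = 1/32 + 1/32 = 1/16 = 0.0625.

0.0625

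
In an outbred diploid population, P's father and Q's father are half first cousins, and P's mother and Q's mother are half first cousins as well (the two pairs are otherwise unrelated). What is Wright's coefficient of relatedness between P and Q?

0.03125

Wright's path rule: contributions from independent ancestry routes add.
P and Q are related in two ways: half second cousins through their fathers (r = 1/64) and half second cousins through their mothers (r = 1/64).
r = 1/64 + 1/64 = 1/32 = 0.03125.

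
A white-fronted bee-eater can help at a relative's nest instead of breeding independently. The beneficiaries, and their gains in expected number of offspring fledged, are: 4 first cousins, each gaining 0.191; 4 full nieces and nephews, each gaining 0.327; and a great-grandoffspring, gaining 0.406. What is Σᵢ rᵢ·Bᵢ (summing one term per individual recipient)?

r to a first cousin = 1/8 (first cousins share one grandparent pair — two paths of length 4: r = 2·(1/2)^4 = 1/8).
r to a full niece or nephew = 1/4 (full aunt/uncle↔niece/nephew: two paths of length 3 through the shared grandparent pair: r = 2·(1/2)^3 = 1/4).
r to a great-grandoffspring = 1/8 (three parent–offspring links: r = (1/2)^3 = 1/8).
Summing one r·B term per recipient: 4·0.125·0.191 + 4·0.25·0.327 + 1·0.125·0.406 = 0.47325.

0.47325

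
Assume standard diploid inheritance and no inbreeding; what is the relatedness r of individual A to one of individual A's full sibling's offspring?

Each parent–offspring link contributes a factor of 1/2, and independent paths through distinct common ancestors add.
Full aunt/uncle↔niece/nephew: two paths of length 3 through the shared grandparent pair: r = 2·(1/2)^3 = 1/4.

0.25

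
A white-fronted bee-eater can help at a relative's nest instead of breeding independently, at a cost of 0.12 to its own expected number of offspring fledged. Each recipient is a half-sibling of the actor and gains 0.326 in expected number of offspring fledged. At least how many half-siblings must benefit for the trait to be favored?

2

r to a half-sibling = 1/4 (half-sibs share one parent — one path of length 2: r = (1/2)^2 = 1/4).
Hamilton's rule: n·r·B > C  ⇒  n > C/(r·B) = 0.12/(0.25·0.326) = 1.472.
The smallest integer exceeding 1.472 is 2.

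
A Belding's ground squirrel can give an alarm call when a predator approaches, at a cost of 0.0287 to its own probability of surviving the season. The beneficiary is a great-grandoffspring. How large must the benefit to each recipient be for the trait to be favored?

r to a great-grandoffspring = 1/8 (three parent–offspring links: r = (1/2)^3 = 1/8).
Hamilton's rule with n recipients of equal r: n·r·B > C, so B > C/(n·r) = 0.0287/(1·0.125) = 0.2296.

0.2296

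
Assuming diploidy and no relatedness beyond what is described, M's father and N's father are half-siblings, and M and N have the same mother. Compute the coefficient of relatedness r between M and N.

Relatedness sums over independent paths through distinct common ancestors.
M and N are related in two ways: half first cousins through their fathers (r = 1/16) and half-sibs through their shared mother (r = 1/4).
r = 1/16 + 1/4 = 0.3125.

0.3125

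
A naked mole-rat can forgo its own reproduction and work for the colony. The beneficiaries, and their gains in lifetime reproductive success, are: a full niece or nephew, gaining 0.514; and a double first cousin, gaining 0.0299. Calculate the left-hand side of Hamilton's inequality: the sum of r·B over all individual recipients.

r to a full niece or nephew = 1/4 (full aunt/uncle↔niece/nephew: two paths of length 3 through the shared grandparent pair: r = 2·(1/2)^3 = 1/4).
r to a double first cousin = 1/4 (double first cousins share both grandparent pairs — four paths of length 4: r = 4·(1/2)^4 = 1/4).
Summing one r·B term per recipient: 1·0.25·0.514 + 1·0.25·0.0299 = 0.135975.

0.135975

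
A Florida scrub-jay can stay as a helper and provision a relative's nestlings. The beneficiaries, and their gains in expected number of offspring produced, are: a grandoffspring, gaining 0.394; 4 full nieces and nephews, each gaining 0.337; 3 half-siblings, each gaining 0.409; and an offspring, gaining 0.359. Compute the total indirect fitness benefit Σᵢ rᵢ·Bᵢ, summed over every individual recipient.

r to a grandoffspring = 0.25 (two parent–offspring links: r = (1/2)^2 = 1/4).
r to a full niece or nephew = 1/4 (full aunt/uncle↔niece/nephew: two paths of length 3 through the shared grandparent pair: r = 2·(1/2)^3 = 1/4).
r to a half-sibling = 1/4 (half-sibs share one parent — one path of length 2: r = (1/2)^2 = 1/4).
r to an offspring = 1/2 (one parent–offspring link: r = (1/2)^1 = 1/2).
Summing one r·B term per recipient: 1·0.25·0.394 + 4·0.25·0.337 + 3·0.25·0.409 + 1·0.5·0.359 = 0.92175.

0.92175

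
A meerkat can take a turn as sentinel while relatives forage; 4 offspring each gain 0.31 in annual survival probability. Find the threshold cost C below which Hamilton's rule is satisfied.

0.62

r to an offspring = 0.5 (one parent–offspring link: r = (1/2)^1 = 1/2).
Hamilton's rule: n·r·B > C, so the trait is favored while C < n·r·B = 4·0.5·0.31 = 0.62.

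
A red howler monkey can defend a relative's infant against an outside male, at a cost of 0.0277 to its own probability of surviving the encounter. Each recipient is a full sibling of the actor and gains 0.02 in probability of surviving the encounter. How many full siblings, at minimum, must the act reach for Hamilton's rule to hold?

r to a full sibling = 0.5 (full sibs share both parents — two paths of length 2: r = 2·(1/2)^2 = 1/2).
Hamilton's rule: n·r·B > C  ⇒  n > C/(r·B) = 0.0277/(0.5·0.02) = 2.77.
The smallest integer exceeding 2.77 is 3.

3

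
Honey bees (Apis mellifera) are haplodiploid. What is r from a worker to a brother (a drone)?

Her haploid brother carries none of their father's genes and a random half of their mother's genome; that half matches the maternal half of her own genome with probability 1/2: r = 1/2 · 1/2 = 1/4.

0.25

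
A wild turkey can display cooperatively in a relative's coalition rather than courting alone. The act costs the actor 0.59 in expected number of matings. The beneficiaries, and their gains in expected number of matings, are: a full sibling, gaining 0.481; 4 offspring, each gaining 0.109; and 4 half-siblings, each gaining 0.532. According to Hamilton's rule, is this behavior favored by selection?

Yes

Hamilton's rule: the trait is favored when the sum of r·B over every recipient exceeds the actor's cost C.
r to a full sibling = 0.5 (full sibs share both parents — two paths of length 2: r = 2·(1/2)^2 = 1/2).
r to an offspring = 1/2 (one parent–offspring link: r = (1/2)^1 = 1/2).
r to a half-sibling = 1/4 (half-sibs share one parent — one path of length 2: r = (1/2)^2 = 1/4).
Summing one r·B term per recipient: 1·0.5·0.481 + 4·0.5·0.109 + 4·0.25·0.532 = 0.9905.
0.9905 > 0.59: the indirect benefit exceeds the cost.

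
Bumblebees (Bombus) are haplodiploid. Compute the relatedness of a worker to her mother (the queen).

One meiotic link between diploid queen and diploid daughter: r = 1/2.

0.5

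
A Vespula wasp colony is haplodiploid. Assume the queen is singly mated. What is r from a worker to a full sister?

Haplodiploid full sisters inherit their father's entire haploid genome identically (contributing 1/2) and on average half of their mother's contribution (1/2 · 1/2 = 1/4); r = 1/2 + 1/4 = 3/4.

0.75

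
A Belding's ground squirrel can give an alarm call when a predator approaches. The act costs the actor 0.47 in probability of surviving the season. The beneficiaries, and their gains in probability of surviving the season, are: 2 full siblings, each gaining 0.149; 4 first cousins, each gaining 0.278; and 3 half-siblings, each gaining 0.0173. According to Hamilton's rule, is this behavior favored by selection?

Hamilton's rule: the trait is favored when the sum of r·B over every recipient exceeds the actor's cost C.
r to a full sibling = 1/2 (full sibs share both parents — two paths of length 2: r = 2·(1/2)^2 = 1/2).
r to a first cousin = 1/8 (first cousins share one grandparent pair — two paths of length 4: r = 2·(1/2)^4 = 1/8).
r to a half-sibling = 0.25 (half-sibs share one parent — one path of length 2: r = (1/2)^2 = 1/4).
Summing one r·B term per recipient: 2·0.5·0.149 + 4·0.125·0.278 + 3·0.25·0.0173 = 0.300975.
0.300975 < 0.47: the indirect benefit is less than the cost.

No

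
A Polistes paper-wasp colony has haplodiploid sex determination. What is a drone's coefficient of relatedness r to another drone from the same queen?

Haploid brothers each carry a random half of the queen's diploid genome, so on average they share half: r = 1/2.

0.5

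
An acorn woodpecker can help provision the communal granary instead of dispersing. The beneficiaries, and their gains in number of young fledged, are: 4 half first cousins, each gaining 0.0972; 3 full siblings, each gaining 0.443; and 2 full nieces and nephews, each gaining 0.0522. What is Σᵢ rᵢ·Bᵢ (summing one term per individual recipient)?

0.7149

r to a half first cousin = 1/16 (half first cousins share one grandparent — one path of length 4: r = (1/2)^4 = 1/16).
r to a full sibling = 1/2 (full sibs share both parents — two paths of length 2: r = 2·(1/2)^2 = 1/2).
r to a full niece or nephew = 0.25 (full aunt/uncle↔niece/nephew: two paths of length 3 through the shared grandparent pair: r = 2·(1/2)^3 = 1/4).
Summing one r·B term per recipient: 4·0.0625·0.0972 + 3·0.5·0.443 + 2·0.25·0.0522 = 0.7149.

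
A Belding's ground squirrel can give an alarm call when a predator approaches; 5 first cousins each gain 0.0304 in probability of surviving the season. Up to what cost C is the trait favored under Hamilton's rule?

0.019

r to a first cousin = 1/8 (first cousins share one grandparent pair — two paths of length 4: r = 2·(1/2)^4 = 1/8).
Hamilton's rule: n·r·B > C, so the trait is favored while C < n·r·B = 5·0.125·0.0304 = 0.019.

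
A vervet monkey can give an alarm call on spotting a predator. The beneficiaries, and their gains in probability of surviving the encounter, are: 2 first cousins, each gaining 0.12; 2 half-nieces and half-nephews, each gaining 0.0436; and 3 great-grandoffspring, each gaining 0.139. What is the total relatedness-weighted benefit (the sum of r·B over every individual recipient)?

0.093025

r to a first cousin = 0.125 (first cousins share one grandparent pair — two paths of length 4: r = 2·(1/2)^4 = 1/8).
r to a half-niece or half-nephew = 1/8 (half-aunt/uncle↔niece/nephew: one path of length 3: r = (1/2)^3 = 1/8).
r to a great-grandoffspring = 1/8 (three parent–offspring links: r = (1/2)^3 = 1/8).
Summing one r·B term per recipient: 2·0.125·0.12 + 2·0.125·0.0436 + 3·0.125·0.139 = 0.093025.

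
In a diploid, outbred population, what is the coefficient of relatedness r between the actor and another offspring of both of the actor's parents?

Each parent–offspring link contributes a factor of 1/2, and independent paths through distinct common ancestors add.
Full sibs share both parents — two paths of length 2: r = 2·(1/2)^2 = 1/2.

0.5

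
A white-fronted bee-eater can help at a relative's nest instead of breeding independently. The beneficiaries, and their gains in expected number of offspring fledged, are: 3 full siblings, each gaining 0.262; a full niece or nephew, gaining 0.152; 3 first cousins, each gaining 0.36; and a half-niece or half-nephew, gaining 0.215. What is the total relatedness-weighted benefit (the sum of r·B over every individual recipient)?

r to a full sibling = 1/2 (full sibs share both parents — two paths of length 2: r = 2·(1/2)^2 = 1/2).
r to a full niece or nephew = 1/4 (full aunt/uncle↔niece/nephew: two paths of length 3 through the shared grandparent pair: r = 2·(1/2)^3 = 1/4).
r to a first cousin = 0.125 (first cousins share one grandparent pair — two paths of length 4: r = 2·(1/2)^4 = 1/8).
r to a half-niece or half-nephew = 0.125 (half-aunt/uncle↔niece/nephew: one path of length 3: r = (1/2)^3 = 1/8).
Summing one r·B term per recipient: 3·0.5·0.262 + 1·0.25·0.152 + 3·0.125·0.36 + 1·0.125·0.215 = 0.592875.

0.592875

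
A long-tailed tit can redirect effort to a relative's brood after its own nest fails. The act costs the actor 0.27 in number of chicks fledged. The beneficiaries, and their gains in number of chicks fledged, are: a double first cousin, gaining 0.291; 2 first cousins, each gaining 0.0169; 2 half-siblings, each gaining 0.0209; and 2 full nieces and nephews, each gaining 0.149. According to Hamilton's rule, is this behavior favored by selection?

Hamilton's rule: the trait is favored when the sum of r·B over every recipient exceeds the actor's cost C.
r to a double first cousin = 0.25 (double first cousins share both grandparent pairs — four paths of length 4: r = 4·(1/2)^4 = 1/4).
r to a first cousin = 1/8 (first cousins share one grandparent pair — two paths of length 4: r = 2·(1/2)^4 = 1/8).
r to a half-sibling = 0.25 (half-sibs share one parent — one path of length 2: r = (1/2)^2 = 1/4).
r to a full niece or nephew = 1/4 (full aunt/uncle↔niece/nephew: two paths of length 3 through the shared grandparent pair: r = 2·(1/2)^3 = 1/4).
Summing one r·B term per recipient: 1·0.25·0.291 + 2·0.125·0.0169 + 2·0.25·0.0209 + 2·0.25·0.149 = 0.161925.
0.161925 < 0.27: the indirect benefit is less than the cost.

No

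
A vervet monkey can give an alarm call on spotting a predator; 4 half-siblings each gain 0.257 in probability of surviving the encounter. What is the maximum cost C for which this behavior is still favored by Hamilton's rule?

r to a half-sibling = 0.25 (half-sibs share one parent — one path of length 2: r = (1/2)^2 = 1/4).
Hamilton's rule: n·r·B > C, so the trait is favored while C < n·r·B = 4·0.25·0.257 = 0.257.

0.257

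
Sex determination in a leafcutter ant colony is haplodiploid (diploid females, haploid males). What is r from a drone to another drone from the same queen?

Haploid brothers each carry a random half of the queen's diploid genome, so on average they share half: r = 1/2.

0.5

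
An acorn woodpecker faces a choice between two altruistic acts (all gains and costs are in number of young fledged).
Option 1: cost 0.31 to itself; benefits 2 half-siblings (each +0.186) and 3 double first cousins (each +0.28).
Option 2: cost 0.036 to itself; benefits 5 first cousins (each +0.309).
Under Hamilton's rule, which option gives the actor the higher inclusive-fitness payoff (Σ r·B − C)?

Option 2

Option 1: r to a half-sibling = 0.25.
Option 1: r to a double first cousin = 0.25.
Option 1: Σ r·B − C = (2·0.25·0.186 + 3·0.25·0.28) − 0.31 = -0.007.
Option 2: r to a first cousin = 0.125.
Option 2: Σ r·B − C = (5·0.125·0.309) − 0.036 = 0.157125.
Option 2 has the higher net inclusive-fitness payoff.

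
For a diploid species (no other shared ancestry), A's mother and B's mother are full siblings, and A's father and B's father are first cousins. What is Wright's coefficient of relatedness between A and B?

0.15625

With two independent routes of shared ancestry, r is the sum of the two contributions.
A and B are related in two ways: first cousins through their mothers (r = 1/8) and second cousins through their fathers (r = 1/32).
r = 1/8 + 1/32 = 0.15625.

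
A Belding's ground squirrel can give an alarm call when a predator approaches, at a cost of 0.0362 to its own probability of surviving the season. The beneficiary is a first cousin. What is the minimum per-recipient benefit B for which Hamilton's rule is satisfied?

r to a first cousin = 0.125 (first cousins share one grandparent pair — two paths of length 4: r = 2·(1/2)^4 = 1/8).
Hamilton's rule with n recipients of equal r: n·r·B > C, so B > C/(n·r) = 0.0362/(1·0.125) = 0.2896.

0.2896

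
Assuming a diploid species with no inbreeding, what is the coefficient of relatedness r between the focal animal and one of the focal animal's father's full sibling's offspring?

0.125

Each parent–offspring link contributes a factor of 1/2, and independent paths through distinct common ancestors add.
First cousins share one grandparent pair — two paths of length 4: r = 2·(1/2)^4 = 1/8.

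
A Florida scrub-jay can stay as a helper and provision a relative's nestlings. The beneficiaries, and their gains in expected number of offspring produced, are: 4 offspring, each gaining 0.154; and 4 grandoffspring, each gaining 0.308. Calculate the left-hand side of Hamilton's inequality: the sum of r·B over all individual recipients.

0.616

r to an offspring = 1/2 (one parent–offspring link: r = (1/2)^1 = 1/2).
r to a grandoffspring = 0.25 (two parent–offspring links: r = (1/2)^2 = 1/4).
Summing one r·B term per recipient: 4·0.5·0.154 + 4·0.25·0.308 = 0.616.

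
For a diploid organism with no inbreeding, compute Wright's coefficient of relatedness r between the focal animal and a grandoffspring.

Each parent–offspring link contributes a factor of 1/2, and independent paths through distinct common ancestors add.
Two parent–offspring links: r = (1/2)^2 = 1/4.

0.25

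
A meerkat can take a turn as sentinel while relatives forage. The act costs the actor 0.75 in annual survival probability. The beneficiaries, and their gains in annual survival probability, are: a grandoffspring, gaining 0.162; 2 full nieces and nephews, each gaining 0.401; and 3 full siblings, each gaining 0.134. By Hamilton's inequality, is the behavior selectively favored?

No

Hamilton's rule: the trait is favored when the sum of r·B over every recipient exceeds the actor's cost C.
r to a grandoffspring = 1/4 (two parent–offspring links: r = (1/2)^2 = 1/4).
r to a full niece or nephew = 1/4 (full aunt/uncle↔niece/nephew: two paths of length 3 through the shared grandparent pair: r = 2·(1/2)^3 = 1/4).
r to a full sibling = 1/2 (full sibs share both parents — two paths of length 2: r = 2·(1/2)^2 = 1/2).
Summing one r·B term per recipient: 1·0.25·0.162 + 2·0.25·0.401 + 3·0.5·0.134 = 0.442.
0.442 < 0.75: the indirect benefit is less than the cost.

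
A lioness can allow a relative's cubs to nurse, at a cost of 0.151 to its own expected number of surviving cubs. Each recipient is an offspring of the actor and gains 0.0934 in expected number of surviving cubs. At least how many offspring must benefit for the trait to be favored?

4

r to an offspring = 0.5 (one parent–offspring link: r = (1/2)^1 = 1/2).
Hamilton's rule: n·r·B > C  ⇒  n > C/(r·B) = 0.151/(0.5·0.0934) = 3.233.
The smallest integer exceeding 3.233 is 4.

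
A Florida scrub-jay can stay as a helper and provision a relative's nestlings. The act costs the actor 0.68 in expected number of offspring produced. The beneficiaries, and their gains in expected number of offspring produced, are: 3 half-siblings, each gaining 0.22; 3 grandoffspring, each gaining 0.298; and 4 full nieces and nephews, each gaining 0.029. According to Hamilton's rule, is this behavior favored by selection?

Hamilton's rule: the trait is favored when the sum of r·B over every recipient exceeds the actor's cost C.
r to a half-sibling = 0.25 (half-sibs share one parent — one path of length 2: r = (1/2)^2 = 1/4).
r to a grandoffspring = 0.25 (two parent–offspring links: r = (1/2)^2 = 1/4).
r to a full niece or nephew = 0.25 (full aunt/uncle↔niece/nephew: two paths of length 3 through the shared grandparent pair: r = 2·(1/2)^3 = 1/4).
Summing one r·B term per recipient: 3·0.25·0.22 + 3·0.25·0.298 + 4·0.25·0.029 = 0.4175.
0.4175 < 0.68: the indirect benefit is less than the cost.

No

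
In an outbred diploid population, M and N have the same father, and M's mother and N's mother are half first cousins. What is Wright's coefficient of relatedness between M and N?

With two independent routes of shared ancestry, r is the sum of the two contributions.
M and N are related in two ways: half-sibs through their shared father (r = 1/4) and half second cousins through their mothers (r = 1/64).
r = 1/4 + 1/64 = 0.265625.

0.265625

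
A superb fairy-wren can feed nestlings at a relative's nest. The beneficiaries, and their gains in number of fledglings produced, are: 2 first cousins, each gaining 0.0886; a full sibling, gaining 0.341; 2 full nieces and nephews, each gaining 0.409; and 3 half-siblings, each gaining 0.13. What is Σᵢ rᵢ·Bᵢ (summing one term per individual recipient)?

r to a first cousin = 1/8 (first cousins share one grandparent pair — two paths of length 4: r = 2·(1/2)^4 = 1/8).
r to a full sibling = 1/2 (full sibs share both parents — two paths of length 2: r = 2·(1/2)^2 = 1/2).
r to a full niece or nephew = 0.25 (full aunt/uncle↔niece/nephew: two paths of length 3 through the shared grandparent pair: r = 2·(1/2)^3 = 1/4).
r to a half-sibling = 0.25 (half-sibs share one parent — one path of length 2: r = (1/2)^2 = 1/4).
Summing one r·B term per recipient: 2·0.125·0.0886 + 1·0.5·0.341 + 2·0.25·0.409 + 3·0.25·0.13 = 0.49465.

0.49465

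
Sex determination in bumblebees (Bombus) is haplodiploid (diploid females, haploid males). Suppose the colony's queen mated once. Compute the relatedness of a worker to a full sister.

0.75

Haplodiploid full sisters inherit their father's entire haploid genome identically (contributing 1/2) and on average half of their mother's contribution (1/2 · 1/2 = 1/4); r = 1/2 + 1/4 = 3/4.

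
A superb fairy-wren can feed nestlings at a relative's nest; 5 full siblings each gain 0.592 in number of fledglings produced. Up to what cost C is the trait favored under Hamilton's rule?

1.48

r to a full sibling = 1/2 (full sibs share both parents — two paths of length 2: r = 2·(1/2)^2 = 1/2).
Hamilton's rule: n·r·B > C, so the trait is favored while C < n·r·B = 5·0.5·0.592 = 1.48.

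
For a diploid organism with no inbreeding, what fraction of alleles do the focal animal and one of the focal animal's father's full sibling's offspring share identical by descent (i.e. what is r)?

0.125

Each parent–offspring link contributes a factor of 1/2, and independent paths through distinct common ancestors add.
First cousins share one grandparent pair — two paths of length 4: r = 2·(1/2)^4 = 1/8.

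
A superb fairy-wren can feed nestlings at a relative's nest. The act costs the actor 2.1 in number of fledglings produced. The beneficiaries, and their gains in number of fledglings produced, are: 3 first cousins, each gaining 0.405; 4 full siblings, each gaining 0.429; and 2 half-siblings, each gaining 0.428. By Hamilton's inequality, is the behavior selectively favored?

Hamilton's rule: the trait is favored when the sum of r·B over every recipient exceeds the actor's cost C.
r to a first cousin = 1/8 (first cousins share one grandparent pair — two paths of length 4: r = 2·(1/2)^4 = 1/8).
r to a full sibling = 0.5 (full sibs share both parents — two paths of length 2: r = 2·(1/2)^2 = 1/2).
r to a half-sibling = 1/4 (half-sibs share one parent — one path of length 2: r = (1/2)^2 = 1/4).
Summing one r·B term per recipient: 3·0.125·0.405 + 4·0.5·0.429 + 2·0.25·0.428 = 1.223875.
1.223875 < 2.1: the indirect benefit is less than the cost.

No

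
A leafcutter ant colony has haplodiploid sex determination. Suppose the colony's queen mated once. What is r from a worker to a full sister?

Haplodiploid full sisters inherit their father's entire haploid genome identically (contributing 1/2) and on average half of their mother's contribution (1/2 · 1/2 = 1/4); r = 1/2 + 1/4 = 3/4.

0.75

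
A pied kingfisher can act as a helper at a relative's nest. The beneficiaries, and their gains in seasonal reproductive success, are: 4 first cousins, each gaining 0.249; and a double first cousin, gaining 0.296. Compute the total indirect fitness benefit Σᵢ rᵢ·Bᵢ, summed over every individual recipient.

0.1985

r to a first cousin = 0.125 (first cousins share one grandparent pair — two paths of length 4: r = 2·(1/2)^4 = 1/8).
r to a double first cousin = 1/4 (double first cousins share both grandparent pairs — four paths of length 4: r = 4·(1/2)^4 = 1/4).
Summing one r·B term per recipient: 4·0.125·0.249 + 1·0.25·0.296 = 0.1985.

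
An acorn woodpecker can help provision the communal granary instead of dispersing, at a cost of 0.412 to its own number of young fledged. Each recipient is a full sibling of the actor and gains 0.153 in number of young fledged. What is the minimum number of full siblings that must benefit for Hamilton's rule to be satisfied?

r to a full sibling = 0.5 (full sibs share both parents — two paths of length 2: r = 2·(1/2)^2 = 1/2).
Hamilton's rule: n·r·B > C  ⇒  n > C/(r·B) = 0.412/(0.5·0.153) = 5.386.
The smallest integer exceeding 5.386 is 6.

6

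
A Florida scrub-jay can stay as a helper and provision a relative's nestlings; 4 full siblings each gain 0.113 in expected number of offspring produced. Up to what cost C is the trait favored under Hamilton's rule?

0.226

r to a full sibling = 0.5 (full sibs share both parents — two paths of length 2: r = 2·(1/2)^2 = 1/2).
Hamilton's rule: n·r·B > C, so the trait is favored while C < n·r·B = 4·0.5·0.113 = 0.226.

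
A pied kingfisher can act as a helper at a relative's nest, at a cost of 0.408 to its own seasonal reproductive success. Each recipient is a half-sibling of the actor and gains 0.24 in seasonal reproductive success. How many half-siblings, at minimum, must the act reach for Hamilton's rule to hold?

7

r to a half-sibling = 0.25 (half-sibs share one parent — one path of length 2: r = (1/2)^2 = 1/4).
Hamilton's rule: n·r·B > C  ⇒  n > C/(r·B) = 0.408/(0.25·0.24) = 6.8.
The smallest integer exceeding 6.8 is 7.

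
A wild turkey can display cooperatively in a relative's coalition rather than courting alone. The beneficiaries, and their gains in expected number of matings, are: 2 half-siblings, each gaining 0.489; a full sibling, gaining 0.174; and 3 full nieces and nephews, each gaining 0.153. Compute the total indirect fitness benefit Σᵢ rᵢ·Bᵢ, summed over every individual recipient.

r to a half-sibling = 0.25 (half-sibs share one parent — one path of length 2: r = (1/2)^2 = 1/4).
r to a full sibling = 1/2 (full sibs share both parents — two paths of length 2: r = 2·(1/2)^2 = 1/2).
r to a full niece or nephew = 0.25 (full aunt/uncle↔niece/nephew: two paths of length 3 through the shared grandparent pair: r = 2·(1/2)^3 = 1/4).
Summing one r·B term per recipient: 2·0.25·0.489 + 1·0.5·0.174 + 3·0.25·0.153 = 0.44625.

0.44625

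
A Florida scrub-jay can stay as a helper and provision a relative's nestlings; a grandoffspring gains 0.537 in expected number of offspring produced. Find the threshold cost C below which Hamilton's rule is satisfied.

0.13425

r to a grandoffspring = 0.25 (two parent–offspring links: r = (1/2)^2 = 1/4).
Hamilton's rule: n·r·B > C, so the trait is favored while C < n·r·B = 1·0.25·0.537 = 0.13425.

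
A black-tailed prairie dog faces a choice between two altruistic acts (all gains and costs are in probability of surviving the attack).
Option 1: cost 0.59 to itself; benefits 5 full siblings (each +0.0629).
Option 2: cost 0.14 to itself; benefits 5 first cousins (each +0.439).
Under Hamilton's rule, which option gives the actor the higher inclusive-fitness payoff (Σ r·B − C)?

Option 2

Option 1: r to a full sibling = 0.5.
Option 1: Σ r·B − C = (5·0.5·0.0629) − 0.59 = -0.43275.
Option 2: r to a first cousin = 0.125.
Option 2: Σ r·B − C = (5·0.125·0.439) − 0.14 = 0.134375.
Option 2 has the higher net inclusive-fitness payoff.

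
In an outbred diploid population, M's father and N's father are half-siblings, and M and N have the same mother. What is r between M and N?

With two independent routes of shared ancestry, r is the sum of the two contributions.
M and N are related in two ways: half first cousins through their fathers (r = 1/16) and half-sibs through their shared mother (r = 1/4).
r = 1/16 + 1/4 = 0.3125.

0.3125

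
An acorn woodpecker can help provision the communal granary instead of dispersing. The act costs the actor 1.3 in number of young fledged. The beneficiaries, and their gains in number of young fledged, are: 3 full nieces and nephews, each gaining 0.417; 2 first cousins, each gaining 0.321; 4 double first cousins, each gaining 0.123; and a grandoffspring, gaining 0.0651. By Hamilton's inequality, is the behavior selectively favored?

No

Hamilton's rule: the trait is favored when the sum of r·B over every recipient exceeds the actor's cost C.
r to a full niece or nephew = 0.25 (full aunt/uncle↔niece/nephew: two paths of length 3 through the shared grandparent pair: r = 2·(1/2)^3 = 1/4).
r to a first cousin = 0.125 (first cousins share one grandparent pair — two paths of length 4: r = 2·(1/2)^4 = 1/8).
r to a double first cousin = 0.25 (double first cousins share both grandparent pairs — four paths of length 4: r = 4·(1/2)^4 = 1/4).
r to a grandoffspring = 1/4 (two parent–offspring links: r = (1/2)^2 = 1/4).
Summing one r·B term per recipient: 3·0.25·0.417 + 2·0.125·0.321 + 4·0.25·0.123 + 1·0.25·0.0651 = 0.532275.
0.532275 < 1.3: the indirect benefit is less than the cost.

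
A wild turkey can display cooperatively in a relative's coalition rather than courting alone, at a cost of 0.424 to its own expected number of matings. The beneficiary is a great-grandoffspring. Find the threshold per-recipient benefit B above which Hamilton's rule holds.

r to a great-grandoffspring = 1/8 (three parent–offspring links: r = (1/2)^3 = 1/8).
Hamilton's rule with n recipients of equal r: n·r·B > C, so B > C/(n·r) = 0.424/(1·0.125) = 3.392.

3.392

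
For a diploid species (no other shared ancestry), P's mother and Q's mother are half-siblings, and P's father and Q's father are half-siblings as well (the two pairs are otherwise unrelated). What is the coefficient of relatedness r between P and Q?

Relatedness sums over independent paths through distinct common ancestors.
P and Q are related in two ways: half first cousins through their mothers (r = 1/16) and half first cousins through their fathers (r = 1/16).
r = 1/16 + 1/16 = 0.125.

0.125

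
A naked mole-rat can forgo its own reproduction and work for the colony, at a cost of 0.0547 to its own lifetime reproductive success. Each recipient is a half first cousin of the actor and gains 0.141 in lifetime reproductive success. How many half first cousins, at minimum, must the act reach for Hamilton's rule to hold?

7

r to a half first cousin = 0.0625 (half first cousins share one grandparent — one path of length 4: r = (1/2)^4 = 1/16).
Hamilton's rule: n·r·B > C  ⇒  n > C/(r·B) = 0.0547/(0.0625·0.141) = 6.207.
The smallest integer exceeding 6.207 is 7.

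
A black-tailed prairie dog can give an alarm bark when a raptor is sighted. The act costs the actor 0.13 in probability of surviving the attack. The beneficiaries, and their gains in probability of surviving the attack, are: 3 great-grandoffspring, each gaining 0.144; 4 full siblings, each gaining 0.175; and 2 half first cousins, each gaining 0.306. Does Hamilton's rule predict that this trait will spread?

Yes

Hamilton's rule: the trait is favored when the sum of r·B over every recipient exceeds the actor's cost C.
r to a great-grandoffspring = 1/8 (three parent–offspring links: r = (1/2)^3 = 1/8).
r to a full sibling = 0.5 (full sibs share both parents — two paths of length 2: r = 2·(1/2)^2 = 1/2).
r to a half first cousin = 0.0625 (half first cousins share one grandparent — one path of length 4: r = (1/2)^4 = 1/16).
Summing one r·B term per recipient: 3·0.125·0.144 + 4·0.5·0.175 + 2·0.0625·0.306 = 0.44225.
0.44225 > 0.13: the indirect benefit exceeds the cost.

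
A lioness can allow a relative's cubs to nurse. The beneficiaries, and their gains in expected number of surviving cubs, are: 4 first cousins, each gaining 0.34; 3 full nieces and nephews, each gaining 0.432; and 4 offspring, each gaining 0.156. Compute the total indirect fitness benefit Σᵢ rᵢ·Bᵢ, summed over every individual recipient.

r to a first cousin = 0.125 (first cousins share one grandparent pair — two paths of length 4: r = 2·(1/2)^4 = 1/8).
r to a full niece or nephew = 1/4 (full aunt/uncle↔niece/nephew: two paths of length 3 through the shared grandparent pair: r = 2·(1/2)^3 = 1/4).
r to an offspring = 0.5 (one parent–offspring link: r = (1/2)^1 = 1/2).
Summing one r·B term per recipient: 4·0.125·0.34 + 3·0.25·0.432 + 4·0.5·0.156 = 0.806.

0.806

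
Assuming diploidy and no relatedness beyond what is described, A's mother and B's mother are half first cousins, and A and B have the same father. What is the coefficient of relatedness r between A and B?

Relatedness sums over independent paths through distinct common ancestors.
A and B are related in two ways: half second cousins through their mothers (r = 1/64) and half-sibs through their shared father (r = 1/4).
r = 1/64 + 1/4 = 17/64 = 0.265625.

0.265625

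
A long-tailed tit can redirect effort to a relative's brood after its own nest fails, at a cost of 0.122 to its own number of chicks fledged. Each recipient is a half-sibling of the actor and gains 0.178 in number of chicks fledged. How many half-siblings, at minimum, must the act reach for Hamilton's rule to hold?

3

r to a half-sibling = 0.25 (half-sibs share one parent — one path of length 2: r = (1/2)^2 = 1/4).
Hamilton's rule: n·r·B > C  ⇒  n > C/(r·B) = 0.122/(0.25·0.178) = 2.742.
The smallest integer exceeding 2.742 is 3.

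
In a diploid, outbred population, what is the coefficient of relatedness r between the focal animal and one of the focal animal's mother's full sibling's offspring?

Each parent–offspring link contributes a factor of 1/2, and independent paths through distinct common ancestors add.
First cousins share one grandparent pair — two paths of length 4: r = 2·(1/2)^4 = 1/8.

0.125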